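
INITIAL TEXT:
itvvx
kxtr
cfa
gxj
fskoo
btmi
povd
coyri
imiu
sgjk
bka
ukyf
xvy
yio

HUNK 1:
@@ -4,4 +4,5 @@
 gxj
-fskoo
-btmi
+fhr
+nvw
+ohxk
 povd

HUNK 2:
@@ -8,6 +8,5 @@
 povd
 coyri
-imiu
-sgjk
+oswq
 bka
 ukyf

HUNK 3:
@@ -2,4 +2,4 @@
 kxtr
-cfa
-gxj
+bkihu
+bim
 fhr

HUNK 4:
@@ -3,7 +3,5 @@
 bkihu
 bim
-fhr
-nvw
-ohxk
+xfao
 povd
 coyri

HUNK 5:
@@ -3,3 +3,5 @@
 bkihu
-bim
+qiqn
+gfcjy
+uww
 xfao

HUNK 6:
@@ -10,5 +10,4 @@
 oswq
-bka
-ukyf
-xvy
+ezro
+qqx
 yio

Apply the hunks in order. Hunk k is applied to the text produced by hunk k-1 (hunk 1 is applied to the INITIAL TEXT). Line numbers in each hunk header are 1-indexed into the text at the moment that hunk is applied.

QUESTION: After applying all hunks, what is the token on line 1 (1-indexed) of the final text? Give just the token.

Answer: itvvx

Derivation:
Hunk 1: at line 4 remove [fskoo,btmi] add [fhr,nvw,ohxk] -> 15 lines: itvvx kxtr cfa gxj fhr nvw ohxk povd coyri imiu sgjk bka ukyf xvy yio
Hunk 2: at line 8 remove [imiu,sgjk] add [oswq] -> 14 lines: itvvx kxtr cfa gxj fhr nvw ohxk povd coyri oswq bka ukyf xvy yio
Hunk 3: at line 2 remove [cfa,gxj] add [bkihu,bim] -> 14 lines: itvvx kxtr bkihu bim fhr nvw ohxk povd coyri oswq bka ukyf xvy yio
Hunk 4: at line 3 remove [fhr,nvw,ohxk] add [xfao] -> 12 lines: itvvx kxtr bkihu bim xfao povd coyri oswq bka ukyf xvy yio
Hunk 5: at line 3 remove [bim] add [qiqn,gfcjy,uww] -> 14 lines: itvvx kxtr bkihu qiqn gfcjy uww xfao povd coyri oswq bka ukyf xvy yio
Hunk 6: at line 10 remove [bka,ukyf,xvy] add [ezro,qqx] -> 13 lines: itvvx kxtr bkihu qiqn gfcjy uww xfao povd coyri oswq ezro qqx yio
Final line 1: itvvx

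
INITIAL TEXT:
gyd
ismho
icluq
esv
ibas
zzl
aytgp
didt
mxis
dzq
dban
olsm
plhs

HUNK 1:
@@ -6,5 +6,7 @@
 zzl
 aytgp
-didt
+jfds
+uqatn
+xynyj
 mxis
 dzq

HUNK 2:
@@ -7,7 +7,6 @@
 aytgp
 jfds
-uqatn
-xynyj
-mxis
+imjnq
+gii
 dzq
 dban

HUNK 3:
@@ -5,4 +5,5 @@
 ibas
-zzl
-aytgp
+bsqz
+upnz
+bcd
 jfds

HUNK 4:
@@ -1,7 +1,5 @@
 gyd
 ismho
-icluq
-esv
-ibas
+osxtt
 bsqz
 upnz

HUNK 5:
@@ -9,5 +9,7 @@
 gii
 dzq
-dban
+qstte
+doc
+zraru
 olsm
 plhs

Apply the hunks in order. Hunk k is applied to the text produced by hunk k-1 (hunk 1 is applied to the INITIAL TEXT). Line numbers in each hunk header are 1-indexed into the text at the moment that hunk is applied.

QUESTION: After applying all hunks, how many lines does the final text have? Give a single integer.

Hunk 1: at line 6 remove [didt] add [jfds,uqatn,xynyj] -> 15 lines: gyd ismho icluq esv ibas zzl aytgp jfds uqatn xynyj mxis dzq dban olsm plhs
Hunk 2: at line 7 remove [uqatn,xynyj,mxis] add [imjnq,gii] -> 14 lines: gyd ismho icluq esv ibas zzl aytgp jfds imjnq gii dzq dban olsm plhs
Hunk 3: at line 5 remove [zzl,aytgp] add [bsqz,upnz,bcd] -> 15 lines: gyd ismho icluq esv ibas bsqz upnz bcd jfds imjnq gii dzq dban olsm plhs
Hunk 4: at line 1 remove [icluq,esv,ibas] add [osxtt] -> 13 lines: gyd ismho osxtt bsqz upnz bcd jfds imjnq gii dzq dban olsm plhs
Hunk 5: at line 9 remove [dban] add [qstte,doc,zraru] -> 15 lines: gyd ismho osxtt bsqz upnz bcd jfds imjnq gii dzq qstte doc zraru olsm plhs
Final line count: 15

Answer: 15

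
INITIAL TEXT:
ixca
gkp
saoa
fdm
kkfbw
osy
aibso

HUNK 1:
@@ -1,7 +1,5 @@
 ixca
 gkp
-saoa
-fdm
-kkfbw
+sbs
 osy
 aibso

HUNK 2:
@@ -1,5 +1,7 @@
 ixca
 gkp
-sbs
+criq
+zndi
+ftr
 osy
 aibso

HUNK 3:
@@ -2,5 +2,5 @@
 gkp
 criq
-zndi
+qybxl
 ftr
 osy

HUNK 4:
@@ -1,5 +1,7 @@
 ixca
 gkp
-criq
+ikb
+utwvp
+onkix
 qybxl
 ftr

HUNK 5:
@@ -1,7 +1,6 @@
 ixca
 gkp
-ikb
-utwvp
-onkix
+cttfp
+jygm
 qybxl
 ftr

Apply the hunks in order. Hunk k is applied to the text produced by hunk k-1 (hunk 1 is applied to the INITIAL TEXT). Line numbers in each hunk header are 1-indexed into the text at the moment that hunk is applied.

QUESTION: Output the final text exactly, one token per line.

Answer: ixca
gkp
cttfp
jygm
qybxl
ftr
osy
aibso

Derivation:
Hunk 1: at line 1 remove [saoa,fdm,kkfbw] add [sbs] -> 5 lines: ixca gkp sbs osy aibso
Hunk 2: at line 1 remove [sbs] add [criq,zndi,ftr] -> 7 lines: ixca gkp criq zndi ftr osy aibso
Hunk 3: at line 2 remove [zndi] add [qybxl] -> 7 lines: ixca gkp criq qybxl ftr osy aibso
Hunk 4: at line 1 remove [criq] add [ikb,utwvp,onkix] -> 9 lines: ixca gkp ikb utwvp onkix qybxl ftr osy aibso
Hunk 5: at line 1 remove [ikb,utwvp,onkix] add [cttfp,jygm] -> 8 lines: ixca gkp cttfp jygm qybxl ftr osy aibso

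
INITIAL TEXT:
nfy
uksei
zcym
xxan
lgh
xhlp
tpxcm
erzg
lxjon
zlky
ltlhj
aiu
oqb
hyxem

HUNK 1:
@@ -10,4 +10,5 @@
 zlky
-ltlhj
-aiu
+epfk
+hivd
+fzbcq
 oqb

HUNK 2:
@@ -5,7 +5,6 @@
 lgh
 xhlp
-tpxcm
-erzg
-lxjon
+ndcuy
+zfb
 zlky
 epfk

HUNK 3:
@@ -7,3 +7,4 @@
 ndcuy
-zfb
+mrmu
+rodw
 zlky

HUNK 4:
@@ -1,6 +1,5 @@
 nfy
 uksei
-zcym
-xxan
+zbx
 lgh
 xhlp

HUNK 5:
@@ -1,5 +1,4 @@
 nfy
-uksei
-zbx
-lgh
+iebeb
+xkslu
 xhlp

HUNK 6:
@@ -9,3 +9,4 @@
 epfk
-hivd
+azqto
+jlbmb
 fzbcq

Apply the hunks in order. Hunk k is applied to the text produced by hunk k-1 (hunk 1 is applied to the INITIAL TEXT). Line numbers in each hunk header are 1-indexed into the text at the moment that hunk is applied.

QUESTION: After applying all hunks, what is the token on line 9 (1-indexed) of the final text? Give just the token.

Hunk 1: at line 10 remove [ltlhj,aiu] add [epfk,hivd,fzbcq] -> 15 lines: nfy uksei zcym xxan lgh xhlp tpxcm erzg lxjon zlky epfk hivd fzbcq oqb hyxem
Hunk 2: at line 5 remove [tpxcm,erzg,lxjon] add [ndcuy,zfb] -> 14 lines: nfy uksei zcym xxan lgh xhlp ndcuy zfb zlky epfk hivd fzbcq oqb hyxem
Hunk 3: at line 7 remove [zfb] add [mrmu,rodw] -> 15 lines: nfy uksei zcym xxan lgh xhlp ndcuy mrmu rodw zlky epfk hivd fzbcq oqb hyxem
Hunk 4: at line 1 remove [zcym,xxan] add [zbx] -> 14 lines: nfy uksei zbx lgh xhlp ndcuy mrmu rodw zlky epfk hivd fzbcq oqb hyxem
Hunk 5: at line 1 remove [uksei,zbx,lgh] add [iebeb,xkslu] -> 13 lines: nfy iebeb xkslu xhlp ndcuy mrmu rodw zlky epfk hivd fzbcq oqb hyxem
Hunk 6: at line 9 remove [hivd] add [azqto,jlbmb] -> 14 lines: nfy iebeb xkslu xhlp ndcuy mrmu rodw zlky epfk azqto jlbmb fzbcq oqb hyxem
Final line 9: epfk

Answer: epfk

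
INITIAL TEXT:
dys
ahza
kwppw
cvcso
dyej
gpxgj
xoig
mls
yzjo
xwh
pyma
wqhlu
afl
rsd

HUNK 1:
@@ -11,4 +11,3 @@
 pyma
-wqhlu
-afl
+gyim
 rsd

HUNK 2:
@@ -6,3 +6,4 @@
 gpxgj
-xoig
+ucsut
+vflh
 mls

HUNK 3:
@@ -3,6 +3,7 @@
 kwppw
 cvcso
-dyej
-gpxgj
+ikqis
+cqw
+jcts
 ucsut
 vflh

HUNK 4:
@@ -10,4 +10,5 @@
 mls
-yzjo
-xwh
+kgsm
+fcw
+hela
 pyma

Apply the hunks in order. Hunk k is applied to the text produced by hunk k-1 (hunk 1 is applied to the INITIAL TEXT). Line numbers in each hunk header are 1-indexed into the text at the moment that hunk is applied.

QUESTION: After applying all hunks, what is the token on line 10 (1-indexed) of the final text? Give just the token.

Hunk 1: at line 11 remove [wqhlu,afl] add [gyim] -> 13 lines: dys ahza kwppw cvcso dyej gpxgj xoig mls yzjo xwh pyma gyim rsd
Hunk 2: at line 6 remove [xoig] add [ucsut,vflh] -> 14 lines: dys ahza kwppw cvcso dyej gpxgj ucsut vflh mls yzjo xwh pyma gyim rsd
Hunk 3: at line 3 remove [dyej,gpxgj] add [ikqis,cqw,jcts] -> 15 lines: dys ahza kwppw cvcso ikqis cqw jcts ucsut vflh mls yzjo xwh pyma gyim rsd
Hunk 4: at line 10 remove [yzjo,xwh] add [kgsm,fcw,hela] -> 16 lines: dys ahza kwppw cvcso ikqis cqw jcts ucsut vflh mls kgsm fcw hela pyma gyim rsd
Final line 10: mls

Answer: mls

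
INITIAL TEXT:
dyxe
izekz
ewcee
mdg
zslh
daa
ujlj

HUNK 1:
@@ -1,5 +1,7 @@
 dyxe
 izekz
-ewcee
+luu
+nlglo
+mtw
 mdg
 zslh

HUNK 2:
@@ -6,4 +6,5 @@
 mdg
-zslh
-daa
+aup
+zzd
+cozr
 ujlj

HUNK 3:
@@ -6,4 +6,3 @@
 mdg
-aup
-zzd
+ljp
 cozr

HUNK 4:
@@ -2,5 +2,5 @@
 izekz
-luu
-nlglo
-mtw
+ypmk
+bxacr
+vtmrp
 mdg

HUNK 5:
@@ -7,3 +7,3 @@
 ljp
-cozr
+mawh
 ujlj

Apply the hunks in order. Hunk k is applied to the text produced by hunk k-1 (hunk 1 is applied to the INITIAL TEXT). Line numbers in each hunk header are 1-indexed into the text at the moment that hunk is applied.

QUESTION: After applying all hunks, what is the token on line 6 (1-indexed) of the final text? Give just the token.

Answer: mdg

Derivation:
Hunk 1: at line 1 remove [ewcee] add [luu,nlglo,mtw] -> 9 lines: dyxe izekz luu nlglo mtw mdg zslh daa ujlj
Hunk 2: at line 6 remove [zslh,daa] add [aup,zzd,cozr] -> 10 lines: dyxe izekz luu nlglo mtw mdg aup zzd cozr ujlj
Hunk 3: at line 6 remove [aup,zzd] add [ljp] -> 9 lines: dyxe izekz luu nlglo mtw mdg ljp cozr ujlj
Hunk 4: at line 2 remove [luu,nlglo,mtw] add [ypmk,bxacr,vtmrp] -> 9 lines: dyxe izekz ypmk bxacr vtmrp mdg ljp cozr ujlj
Hunk 5: at line 7 remove [cozr] add [mawh] -> 9 lines: dyxe izekz ypmk bxacr vtmrp mdg ljp mawh ujlj
Final line 6: mdg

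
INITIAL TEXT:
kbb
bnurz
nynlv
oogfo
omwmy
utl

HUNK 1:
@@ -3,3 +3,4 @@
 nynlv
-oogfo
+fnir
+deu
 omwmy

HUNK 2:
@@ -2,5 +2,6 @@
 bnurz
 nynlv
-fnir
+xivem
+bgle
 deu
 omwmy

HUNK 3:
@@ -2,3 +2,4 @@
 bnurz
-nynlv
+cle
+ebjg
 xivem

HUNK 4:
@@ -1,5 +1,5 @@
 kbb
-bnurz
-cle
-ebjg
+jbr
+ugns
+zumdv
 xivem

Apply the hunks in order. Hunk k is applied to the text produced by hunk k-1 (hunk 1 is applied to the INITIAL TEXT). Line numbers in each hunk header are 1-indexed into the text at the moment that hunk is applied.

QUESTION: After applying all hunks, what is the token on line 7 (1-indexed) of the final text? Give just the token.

Hunk 1: at line 3 remove [oogfo] add [fnir,deu] -> 7 lines: kbb bnurz nynlv fnir deu omwmy utl
Hunk 2: at line 2 remove [fnir] add [xivem,bgle] -> 8 lines: kbb bnurz nynlv xivem bgle deu omwmy utl
Hunk 3: at line 2 remove [nynlv] add [cle,ebjg] -> 9 lines: kbb bnurz cle ebjg xivem bgle deu omwmy utl
Hunk 4: at line 1 remove [bnurz,cle,ebjg] add [jbr,ugns,zumdv] -> 9 lines: kbb jbr ugns zumdv xivem bgle deu omwmy utl
Final line 7: deu

Answer: deu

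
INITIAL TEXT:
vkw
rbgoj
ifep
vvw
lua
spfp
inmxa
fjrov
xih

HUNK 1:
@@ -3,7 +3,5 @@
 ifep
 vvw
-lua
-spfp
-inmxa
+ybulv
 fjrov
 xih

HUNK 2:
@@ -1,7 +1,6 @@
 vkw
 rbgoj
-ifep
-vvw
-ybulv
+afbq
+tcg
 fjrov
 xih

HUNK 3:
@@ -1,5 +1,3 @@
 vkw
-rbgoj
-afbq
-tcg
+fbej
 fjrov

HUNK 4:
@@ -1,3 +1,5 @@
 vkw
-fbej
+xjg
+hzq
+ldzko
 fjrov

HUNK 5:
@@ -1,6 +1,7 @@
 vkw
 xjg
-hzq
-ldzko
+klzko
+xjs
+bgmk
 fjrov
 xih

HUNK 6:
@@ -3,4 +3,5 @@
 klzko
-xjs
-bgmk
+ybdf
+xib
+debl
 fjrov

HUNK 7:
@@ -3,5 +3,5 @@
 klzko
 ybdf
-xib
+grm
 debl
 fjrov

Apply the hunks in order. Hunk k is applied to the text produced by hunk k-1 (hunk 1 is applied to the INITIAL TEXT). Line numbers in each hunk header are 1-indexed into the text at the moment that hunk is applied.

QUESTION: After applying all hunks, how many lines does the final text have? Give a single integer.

Hunk 1: at line 3 remove [lua,spfp,inmxa] add [ybulv] -> 7 lines: vkw rbgoj ifep vvw ybulv fjrov xih
Hunk 2: at line 1 remove [ifep,vvw,ybulv] add [afbq,tcg] -> 6 lines: vkw rbgoj afbq tcg fjrov xih
Hunk 3: at line 1 remove [rbgoj,afbq,tcg] add [fbej] -> 4 lines: vkw fbej fjrov xih
Hunk 4: at line 1 remove [fbej] add [xjg,hzq,ldzko] -> 6 lines: vkw xjg hzq ldzko fjrov xih
Hunk 5: at line 1 remove [hzq,ldzko] add [klzko,xjs,bgmk] -> 7 lines: vkw xjg klzko xjs bgmk fjrov xih
Hunk 6: at line 3 remove [xjs,bgmk] add [ybdf,xib,debl] -> 8 lines: vkw xjg klzko ybdf xib debl fjrov xih
Hunk 7: at line 3 remove [xib] add [grm] -> 8 lines: vkw xjg klzko ybdf grm debl fjrov xih
Final line count: 8

Answer: 8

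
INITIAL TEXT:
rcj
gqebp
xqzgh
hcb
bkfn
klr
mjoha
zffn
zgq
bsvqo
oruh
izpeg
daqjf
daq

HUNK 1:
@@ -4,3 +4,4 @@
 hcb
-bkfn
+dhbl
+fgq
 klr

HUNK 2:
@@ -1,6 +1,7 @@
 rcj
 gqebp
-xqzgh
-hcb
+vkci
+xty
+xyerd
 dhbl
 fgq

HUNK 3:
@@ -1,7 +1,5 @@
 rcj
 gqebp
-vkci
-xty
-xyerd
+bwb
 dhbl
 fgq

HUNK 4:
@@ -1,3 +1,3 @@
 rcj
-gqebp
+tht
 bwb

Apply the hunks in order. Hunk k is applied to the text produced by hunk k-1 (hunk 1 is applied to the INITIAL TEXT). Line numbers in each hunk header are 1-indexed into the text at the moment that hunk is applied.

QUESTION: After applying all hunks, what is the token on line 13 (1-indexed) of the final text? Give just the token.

Answer: daqjf

Derivation:
Hunk 1: at line 4 remove [bkfn] add [dhbl,fgq] -> 15 lines: rcj gqebp xqzgh hcb dhbl fgq klr mjoha zffn zgq bsvqo oruh izpeg daqjf daq
Hunk 2: at line 1 remove [xqzgh,hcb] add [vkci,xty,xyerd] -> 16 lines: rcj gqebp vkci xty xyerd dhbl fgq klr mjoha zffn zgq bsvqo oruh izpeg daqjf daq
Hunk 3: at line 1 remove [vkci,xty,xyerd] add [bwb] -> 14 lines: rcj gqebp bwb dhbl fgq klr mjoha zffn zgq bsvqo oruh izpeg daqjf daq
Hunk 4: at line 1 remove [gqebp] add [tht] -> 14 lines: rcj tht bwb dhbl fgq klr mjoha zffn zgq bsvqo oruh izpeg daqjf daq
Final line 13: daqjf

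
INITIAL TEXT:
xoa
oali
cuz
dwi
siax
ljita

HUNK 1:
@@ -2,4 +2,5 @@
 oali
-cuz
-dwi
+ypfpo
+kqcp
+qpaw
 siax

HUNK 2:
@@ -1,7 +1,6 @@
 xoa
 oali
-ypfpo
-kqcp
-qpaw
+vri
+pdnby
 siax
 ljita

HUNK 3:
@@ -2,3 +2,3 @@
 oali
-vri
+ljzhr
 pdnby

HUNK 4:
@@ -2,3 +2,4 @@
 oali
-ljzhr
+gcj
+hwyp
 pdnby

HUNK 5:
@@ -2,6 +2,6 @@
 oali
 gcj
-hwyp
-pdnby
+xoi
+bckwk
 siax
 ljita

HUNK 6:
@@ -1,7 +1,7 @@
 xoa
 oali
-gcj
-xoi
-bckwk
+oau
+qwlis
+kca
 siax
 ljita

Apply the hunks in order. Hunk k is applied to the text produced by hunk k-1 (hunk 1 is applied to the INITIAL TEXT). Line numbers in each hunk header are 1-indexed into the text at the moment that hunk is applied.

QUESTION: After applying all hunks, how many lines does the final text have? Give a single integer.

Hunk 1: at line 2 remove [cuz,dwi] add [ypfpo,kqcp,qpaw] -> 7 lines: xoa oali ypfpo kqcp qpaw siax ljita
Hunk 2: at line 1 remove [ypfpo,kqcp,qpaw] add [vri,pdnby] -> 6 lines: xoa oali vri pdnby siax ljita
Hunk 3: at line 2 remove [vri] add [ljzhr] -> 6 lines: xoa oali ljzhr pdnby siax ljita
Hunk 4: at line 2 remove [ljzhr] add [gcj,hwyp] -> 7 lines: xoa oali gcj hwyp pdnby siax ljita
Hunk 5: at line 2 remove [hwyp,pdnby] add [xoi,bckwk] -> 7 lines: xoa oali gcj xoi bckwk siax ljita
Hunk 6: at line 1 remove [gcj,xoi,bckwk] add [oau,qwlis,kca] -> 7 lines: xoa oali oau qwlis kca siax ljita
Final line count: 7

Answer: 7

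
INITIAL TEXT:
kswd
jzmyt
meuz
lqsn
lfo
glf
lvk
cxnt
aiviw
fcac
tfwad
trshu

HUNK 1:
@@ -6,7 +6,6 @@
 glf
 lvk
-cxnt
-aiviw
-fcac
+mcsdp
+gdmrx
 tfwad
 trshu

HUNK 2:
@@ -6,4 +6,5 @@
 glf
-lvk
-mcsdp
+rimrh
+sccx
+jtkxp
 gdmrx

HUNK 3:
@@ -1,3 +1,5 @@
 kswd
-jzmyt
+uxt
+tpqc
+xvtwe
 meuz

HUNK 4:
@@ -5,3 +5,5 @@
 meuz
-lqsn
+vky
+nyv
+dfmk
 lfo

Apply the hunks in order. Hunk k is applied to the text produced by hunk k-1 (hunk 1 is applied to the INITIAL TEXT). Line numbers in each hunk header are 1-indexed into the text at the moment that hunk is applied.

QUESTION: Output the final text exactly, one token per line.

Hunk 1: at line 6 remove [cxnt,aiviw,fcac] add [mcsdp,gdmrx] -> 11 lines: kswd jzmyt meuz lqsn lfo glf lvk mcsdp gdmrx tfwad trshu
Hunk 2: at line 6 remove [lvk,mcsdp] add [rimrh,sccx,jtkxp] -> 12 lines: kswd jzmyt meuz lqsn lfo glf rimrh sccx jtkxp gdmrx tfwad trshu
Hunk 3: at line 1 remove [jzmyt] add [uxt,tpqc,xvtwe] -> 14 lines: kswd uxt tpqc xvtwe meuz lqsn lfo glf rimrh sccx jtkxp gdmrx tfwad trshu
Hunk 4: at line 5 remove [lqsn] add [vky,nyv,dfmk] -> 16 lines: kswd uxt tpqc xvtwe meuz vky nyv dfmk lfo glf rimrh sccx jtkxp gdmrx tfwad trshu

Answer: kswd
uxt
tpqc
xvtwe
meuz
vky
nyv
dfmk
lfo
glf
rimrh
sccx
jtkxp
gdmrx
tfwad
trshu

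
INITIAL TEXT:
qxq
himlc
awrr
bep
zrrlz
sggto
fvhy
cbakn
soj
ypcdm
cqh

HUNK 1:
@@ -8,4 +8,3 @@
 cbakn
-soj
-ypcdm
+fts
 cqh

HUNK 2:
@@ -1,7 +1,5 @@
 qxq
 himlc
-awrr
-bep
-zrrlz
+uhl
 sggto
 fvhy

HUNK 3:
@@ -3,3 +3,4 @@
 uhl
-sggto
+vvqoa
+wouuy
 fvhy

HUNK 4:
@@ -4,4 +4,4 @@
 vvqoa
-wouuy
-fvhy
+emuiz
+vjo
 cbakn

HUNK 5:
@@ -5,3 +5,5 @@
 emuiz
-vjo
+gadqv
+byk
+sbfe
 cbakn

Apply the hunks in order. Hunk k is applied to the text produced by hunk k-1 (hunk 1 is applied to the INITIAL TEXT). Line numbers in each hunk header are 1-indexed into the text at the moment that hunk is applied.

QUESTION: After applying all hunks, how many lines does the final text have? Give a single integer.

Hunk 1: at line 8 remove [soj,ypcdm] add [fts] -> 10 lines: qxq himlc awrr bep zrrlz sggto fvhy cbakn fts cqh
Hunk 2: at line 1 remove [awrr,bep,zrrlz] add [uhl] -> 8 lines: qxq himlc uhl sggto fvhy cbakn fts cqh
Hunk 3: at line 3 remove [sggto] add [vvqoa,wouuy] -> 9 lines: qxq himlc uhl vvqoa wouuy fvhy cbakn fts cqh
Hunk 4: at line 4 remove [wouuy,fvhy] add [emuiz,vjo] -> 9 lines: qxq himlc uhl vvqoa emuiz vjo cbakn fts cqh
Hunk 5: at line 5 remove [vjo] add [gadqv,byk,sbfe] -> 11 lines: qxq himlc uhl vvqoa emuiz gadqv byk sbfe cbakn fts cqh
Final line count: 11

Answer: 11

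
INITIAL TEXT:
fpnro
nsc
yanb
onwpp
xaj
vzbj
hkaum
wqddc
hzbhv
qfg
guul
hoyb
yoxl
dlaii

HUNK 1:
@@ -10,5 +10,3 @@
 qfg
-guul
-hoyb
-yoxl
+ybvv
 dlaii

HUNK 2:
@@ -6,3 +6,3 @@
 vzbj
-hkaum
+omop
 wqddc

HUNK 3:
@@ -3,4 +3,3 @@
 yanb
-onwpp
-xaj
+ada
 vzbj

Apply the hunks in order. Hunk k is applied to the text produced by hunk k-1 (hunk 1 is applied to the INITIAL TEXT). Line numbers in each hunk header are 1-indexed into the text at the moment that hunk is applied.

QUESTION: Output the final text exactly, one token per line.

Answer: fpnro
nsc
yanb
ada
vzbj
omop
wqddc
hzbhv
qfg
ybvv
dlaii

Derivation:
Hunk 1: at line 10 remove [guul,hoyb,yoxl] add [ybvv] -> 12 lines: fpnro nsc yanb onwpp xaj vzbj hkaum wqddc hzbhv qfg ybvv dlaii
Hunk 2: at line 6 remove [hkaum] add [omop] -> 12 lines: fpnro nsc yanb onwpp xaj vzbj omop wqddc hzbhv qfg ybvv dlaii
Hunk 3: at line 3 remove [onwpp,xaj] add [ada] -> 11 lines: fpnro nsc yanb ada vzbj omop wqddc hzbhv qfg ybvv dlaii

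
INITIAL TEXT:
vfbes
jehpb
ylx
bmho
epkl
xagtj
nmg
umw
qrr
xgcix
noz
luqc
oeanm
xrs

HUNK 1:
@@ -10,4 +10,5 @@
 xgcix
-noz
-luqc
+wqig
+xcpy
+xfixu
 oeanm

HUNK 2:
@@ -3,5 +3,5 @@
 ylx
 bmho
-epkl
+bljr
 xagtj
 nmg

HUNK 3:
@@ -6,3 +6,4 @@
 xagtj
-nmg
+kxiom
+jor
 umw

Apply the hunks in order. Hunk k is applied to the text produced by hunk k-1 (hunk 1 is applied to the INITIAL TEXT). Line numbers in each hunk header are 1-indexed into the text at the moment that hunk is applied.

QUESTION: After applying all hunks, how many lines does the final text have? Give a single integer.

Hunk 1: at line 10 remove [noz,luqc] add [wqig,xcpy,xfixu] -> 15 lines: vfbes jehpb ylx bmho epkl xagtj nmg umw qrr xgcix wqig xcpy xfixu oeanm xrs
Hunk 2: at line 3 remove [epkl] add [bljr] -> 15 lines: vfbes jehpb ylx bmho bljr xagtj nmg umw qrr xgcix wqig xcpy xfixu oeanm xrs
Hunk 3: at line 6 remove [nmg] add [kxiom,jor] -> 16 lines: vfbes jehpb ylx bmho bljr xagtj kxiom jor umw qrr xgcix wqig xcpy xfixu oeanm xrs
Final line count: 16

Answer: 16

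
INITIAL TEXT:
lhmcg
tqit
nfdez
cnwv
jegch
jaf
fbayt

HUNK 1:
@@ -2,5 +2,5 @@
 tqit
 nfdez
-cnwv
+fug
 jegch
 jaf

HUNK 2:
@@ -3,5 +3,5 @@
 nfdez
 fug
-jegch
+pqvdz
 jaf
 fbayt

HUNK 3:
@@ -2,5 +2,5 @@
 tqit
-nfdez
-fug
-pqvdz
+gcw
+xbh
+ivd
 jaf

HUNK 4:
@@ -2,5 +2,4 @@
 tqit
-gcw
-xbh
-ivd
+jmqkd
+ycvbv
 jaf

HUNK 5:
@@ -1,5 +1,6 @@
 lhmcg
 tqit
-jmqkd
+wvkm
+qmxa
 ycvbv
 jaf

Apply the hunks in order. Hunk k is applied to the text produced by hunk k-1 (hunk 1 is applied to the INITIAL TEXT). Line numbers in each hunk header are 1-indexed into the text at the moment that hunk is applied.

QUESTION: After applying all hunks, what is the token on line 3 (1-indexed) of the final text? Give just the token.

Hunk 1: at line 2 remove [cnwv] add [fug] -> 7 lines: lhmcg tqit nfdez fug jegch jaf fbayt
Hunk 2: at line 3 remove [jegch] add [pqvdz] -> 7 lines: lhmcg tqit nfdez fug pqvdz jaf fbayt
Hunk 3: at line 2 remove [nfdez,fug,pqvdz] add [gcw,xbh,ivd] -> 7 lines: lhmcg tqit gcw xbh ivd jaf fbayt
Hunk 4: at line 2 remove [gcw,xbh,ivd] add [jmqkd,ycvbv] -> 6 lines: lhmcg tqit jmqkd ycvbv jaf fbayt
Hunk 5: at line 1 remove [jmqkd] add [wvkm,qmxa] -> 7 lines: lhmcg tqit wvkm qmxa ycvbv jaf fbayt
Final line 3: wvkm

Answer: wvkm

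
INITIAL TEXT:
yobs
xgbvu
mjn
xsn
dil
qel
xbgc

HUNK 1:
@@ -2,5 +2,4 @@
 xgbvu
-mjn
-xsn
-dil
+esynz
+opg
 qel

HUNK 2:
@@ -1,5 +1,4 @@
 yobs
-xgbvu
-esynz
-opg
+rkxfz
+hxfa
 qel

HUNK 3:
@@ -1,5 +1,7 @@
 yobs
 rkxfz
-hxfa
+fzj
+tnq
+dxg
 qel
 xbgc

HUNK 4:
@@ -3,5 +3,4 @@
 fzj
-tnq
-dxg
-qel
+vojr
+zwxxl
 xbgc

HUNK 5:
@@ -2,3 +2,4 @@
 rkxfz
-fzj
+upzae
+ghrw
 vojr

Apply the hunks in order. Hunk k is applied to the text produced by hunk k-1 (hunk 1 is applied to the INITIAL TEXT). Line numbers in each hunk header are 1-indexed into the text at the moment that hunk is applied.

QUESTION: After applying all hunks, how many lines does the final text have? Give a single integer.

Hunk 1: at line 2 remove [mjn,xsn,dil] add [esynz,opg] -> 6 lines: yobs xgbvu esynz opg qel xbgc
Hunk 2: at line 1 remove [xgbvu,esynz,opg] add [rkxfz,hxfa] -> 5 lines: yobs rkxfz hxfa qel xbgc
Hunk 3: at line 1 remove [hxfa] add [fzj,tnq,dxg] -> 7 lines: yobs rkxfz fzj tnq dxg qel xbgc
Hunk 4: at line 3 remove [tnq,dxg,qel] add [vojr,zwxxl] -> 6 lines: yobs rkxfz fzj vojr zwxxl xbgc
Hunk 5: at line 2 remove [fzj] add [upzae,ghrw] -> 7 lines: yobs rkxfz upzae ghrw vojr zwxxl xbgc
Final line count: 7

Answer: 7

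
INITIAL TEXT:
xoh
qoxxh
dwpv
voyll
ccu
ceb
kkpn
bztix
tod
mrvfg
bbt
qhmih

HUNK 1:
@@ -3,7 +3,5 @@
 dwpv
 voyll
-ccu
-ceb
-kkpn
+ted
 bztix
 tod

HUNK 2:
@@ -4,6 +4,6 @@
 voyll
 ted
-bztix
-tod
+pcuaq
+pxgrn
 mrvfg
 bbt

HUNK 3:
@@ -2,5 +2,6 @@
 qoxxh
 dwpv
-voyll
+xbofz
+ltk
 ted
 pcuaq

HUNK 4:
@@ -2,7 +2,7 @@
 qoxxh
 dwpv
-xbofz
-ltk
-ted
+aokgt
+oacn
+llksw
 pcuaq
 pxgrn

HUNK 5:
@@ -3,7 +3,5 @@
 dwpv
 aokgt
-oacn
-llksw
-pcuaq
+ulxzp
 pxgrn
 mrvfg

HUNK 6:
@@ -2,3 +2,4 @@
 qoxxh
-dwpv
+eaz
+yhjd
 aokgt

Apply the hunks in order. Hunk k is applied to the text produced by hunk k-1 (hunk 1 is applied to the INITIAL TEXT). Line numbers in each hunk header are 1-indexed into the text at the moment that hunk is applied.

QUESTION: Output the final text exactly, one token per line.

Answer: xoh
qoxxh
eaz
yhjd
aokgt
ulxzp
pxgrn
mrvfg
bbt
qhmih

Derivation:
Hunk 1: at line 3 remove [ccu,ceb,kkpn] add [ted] -> 10 lines: xoh qoxxh dwpv voyll ted bztix tod mrvfg bbt qhmih
Hunk 2: at line 4 remove [bztix,tod] add [pcuaq,pxgrn] -> 10 lines: xoh qoxxh dwpv voyll ted pcuaq pxgrn mrvfg bbt qhmih
Hunk 3: at line 2 remove [voyll] add [xbofz,ltk] -> 11 lines: xoh qoxxh dwpv xbofz ltk ted pcuaq pxgrn mrvfg bbt qhmih
Hunk 4: at line 2 remove [xbofz,ltk,ted] add [aokgt,oacn,llksw] -> 11 lines: xoh qoxxh dwpv aokgt oacn llksw pcuaq pxgrn mrvfg bbt qhmih
Hunk 5: at line 3 remove [oacn,llksw,pcuaq] add [ulxzp] -> 9 lines: xoh qoxxh dwpv aokgt ulxzp pxgrn mrvfg bbt qhmih
Hunk 6: at line 2 remove [dwpv] add [eaz,yhjd] -> 10 lines: xoh qoxxh eaz yhjd aokgt ulxzp pxgrn mrvfg bbt qhmih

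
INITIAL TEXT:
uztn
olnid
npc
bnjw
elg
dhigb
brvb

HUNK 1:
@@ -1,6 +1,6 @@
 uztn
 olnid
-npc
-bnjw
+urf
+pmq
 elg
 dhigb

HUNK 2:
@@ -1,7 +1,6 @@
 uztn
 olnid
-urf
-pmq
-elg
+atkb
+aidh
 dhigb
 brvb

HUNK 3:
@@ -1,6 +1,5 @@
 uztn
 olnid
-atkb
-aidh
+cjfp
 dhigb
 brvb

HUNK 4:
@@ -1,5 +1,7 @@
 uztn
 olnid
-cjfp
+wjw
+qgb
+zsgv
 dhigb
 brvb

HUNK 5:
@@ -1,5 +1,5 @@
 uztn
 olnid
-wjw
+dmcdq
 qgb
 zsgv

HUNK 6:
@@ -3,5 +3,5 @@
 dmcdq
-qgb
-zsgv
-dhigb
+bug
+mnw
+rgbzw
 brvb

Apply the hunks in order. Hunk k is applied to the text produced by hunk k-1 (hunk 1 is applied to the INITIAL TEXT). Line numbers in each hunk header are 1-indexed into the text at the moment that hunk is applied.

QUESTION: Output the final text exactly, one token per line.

Hunk 1: at line 1 remove [npc,bnjw] add [urf,pmq] -> 7 lines: uztn olnid urf pmq elg dhigb brvb
Hunk 2: at line 1 remove [urf,pmq,elg] add [atkb,aidh] -> 6 lines: uztn olnid atkb aidh dhigb brvb
Hunk 3: at line 1 remove [atkb,aidh] add [cjfp] -> 5 lines: uztn olnid cjfp dhigb brvb
Hunk 4: at line 1 remove [cjfp] add [wjw,qgb,zsgv] -> 7 lines: uztn olnid wjw qgb zsgv dhigb brvb
Hunk 5: at line 1 remove [wjw] add [dmcdq] -> 7 lines: uztn olnid dmcdq qgb zsgv dhigb brvb
Hunk 6: at line 3 remove [qgb,zsgv,dhigb] add [bug,mnw,rgbzw] -> 7 lines: uztn olnid dmcdq bug mnw rgbzw brvb

Answer: uztn
olnid
dmcdq
bug
mnw
rgbzw
brvb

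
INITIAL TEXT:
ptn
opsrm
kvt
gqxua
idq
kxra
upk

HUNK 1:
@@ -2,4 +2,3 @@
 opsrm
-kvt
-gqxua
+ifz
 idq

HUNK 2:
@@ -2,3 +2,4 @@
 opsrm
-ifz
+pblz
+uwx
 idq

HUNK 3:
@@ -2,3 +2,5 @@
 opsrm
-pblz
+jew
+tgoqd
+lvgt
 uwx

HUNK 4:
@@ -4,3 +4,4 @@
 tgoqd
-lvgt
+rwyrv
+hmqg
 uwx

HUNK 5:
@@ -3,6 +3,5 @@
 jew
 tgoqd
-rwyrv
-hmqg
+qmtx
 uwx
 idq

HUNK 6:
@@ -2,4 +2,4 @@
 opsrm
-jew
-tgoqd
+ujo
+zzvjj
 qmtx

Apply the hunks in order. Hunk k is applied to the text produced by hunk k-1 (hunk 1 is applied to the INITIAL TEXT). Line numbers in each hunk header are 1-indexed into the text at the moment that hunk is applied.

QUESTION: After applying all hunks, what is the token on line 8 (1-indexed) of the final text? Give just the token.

Answer: kxra

Derivation:
Hunk 1: at line 2 remove [kvt,gqxua] add [ifz] -> 6 lines: ptn opsrm ifz idq kxra upk
Hunk 2: at line 2 remove [ifz] add [pblz,uwx] -> 7 lines: ptn opsrm pblz uwx idq kxra upk
Hunk 3: at line 2 remove [pblz] add [jew,tgoqd,lvgt] -> 9 lines: ptn opsrm jew tgoqd lvgt uwx idq kxra upk
Hunk 4: at line 4 remove [lvgt] add [rwyrv,hmqg] -> 10 lines: ptn opsrm jew tgoqd rwyrv hmqg uwx idq kxra upk
Hunk 5: at line 3 remove [rwyrv,hmqg] add [qmtx] -> 9 lines: ptn opsrm jew tgoqd qmtx uwx idq kxra upk
Hunk 6: at line 2 remove [jew,tgoqd] add [ujo,zzvjj] -> 9 lines: ptn opsrm ujo zzvjj qmtx uwx idq kxra upk
Final line 8: kxra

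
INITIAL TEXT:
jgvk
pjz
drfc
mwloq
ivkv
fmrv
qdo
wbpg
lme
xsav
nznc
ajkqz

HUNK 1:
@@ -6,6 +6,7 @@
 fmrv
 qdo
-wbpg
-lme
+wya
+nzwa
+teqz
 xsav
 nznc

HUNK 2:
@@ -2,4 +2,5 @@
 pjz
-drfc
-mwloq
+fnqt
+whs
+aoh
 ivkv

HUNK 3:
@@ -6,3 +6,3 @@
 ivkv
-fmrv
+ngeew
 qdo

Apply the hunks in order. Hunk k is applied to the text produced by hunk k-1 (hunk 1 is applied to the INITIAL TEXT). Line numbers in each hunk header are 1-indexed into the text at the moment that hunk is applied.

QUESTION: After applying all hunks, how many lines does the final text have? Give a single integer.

Hunk 1: at line 6 remove [wbpg,lme] add [wya,nzwa,teqz] -> 13 lines: jgvk pjz drfc mwloq ivkv fmrv qdo wya nzwa teqz xsav nznc ajkqz
Hunk 2: at line 2 remove [drfc,mwloq] add [fnqt,whs,aoh] -> 14 lines: jgvk pjz fnqt whs aoh ivkv fmrv qdo wya nzwa teqz xsav nznc ajkqz
Hunk 3: at line 6 remove [fmrv] add [ngeew] -> 14 lines: jgvk pjz fnqt whs aoh ivkv ngeew qdo wya nzwa teqz xsav nznc ajkqz
Final line count: 14

Answer: 14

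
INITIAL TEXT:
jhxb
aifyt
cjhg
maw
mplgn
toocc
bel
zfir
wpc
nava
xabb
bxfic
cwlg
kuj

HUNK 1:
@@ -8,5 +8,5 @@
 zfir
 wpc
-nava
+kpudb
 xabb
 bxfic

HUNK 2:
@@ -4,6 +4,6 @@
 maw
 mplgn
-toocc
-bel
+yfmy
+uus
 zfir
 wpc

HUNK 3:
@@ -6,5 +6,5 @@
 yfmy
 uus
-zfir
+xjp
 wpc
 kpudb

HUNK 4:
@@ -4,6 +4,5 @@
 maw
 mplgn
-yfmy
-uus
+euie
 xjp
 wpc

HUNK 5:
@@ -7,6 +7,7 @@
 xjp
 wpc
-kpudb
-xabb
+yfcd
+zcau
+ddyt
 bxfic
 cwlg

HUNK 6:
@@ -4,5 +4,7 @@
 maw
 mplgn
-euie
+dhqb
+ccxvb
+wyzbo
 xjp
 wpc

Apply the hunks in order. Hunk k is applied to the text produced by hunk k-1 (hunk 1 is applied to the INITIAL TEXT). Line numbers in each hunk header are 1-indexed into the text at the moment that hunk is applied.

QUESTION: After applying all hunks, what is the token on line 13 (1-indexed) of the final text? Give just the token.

Answer: ddyt

Derivation:
Hunk 1: at line 8 remove [nava] add [kpudb] -> 14 lines: jhxb aifyt cjhg maw mplgn toocc bel zfir wpc kpudb xabb bxfic cwlg kuj
Hunk 2: at line 4 remove [toocc,bel] add [yfmy,uus] -> 14 lines: jhxb aifyt cjhg maw mplgn yfmy uus zfir wpc kpudb xabb bxfic cwlg kuj
Hunk 3: at line 6 remove [zfir] add [xjp] -> 14 lines: jhxb aifyt cjhg maw mplgn yfmy uus xjp wpc kpudb xabb bxfic cwlg kuj
Hunk 4: at line 4 remove [yfmy,uus] add [euie] -> 13 lines: jhxb aifyt cjhg maw mplgn euie xjp wpc kpudb xabb bxfic cwlg kuj
Hunk 5: at line 7 remove [kpudb,xabb] add [yfcd,zcau,ddyt] -> 14 lines: jhxb aifyt cjhg maw mplgn euie xjp wpc yfcd zcau ddyt bxfic cwlg kuj
Hunk 6: at line 4 remove [euie] add [dhqb,ccxvb,wyzbo] -> 16 lines: jhxb aifyt cjhg maw mplgn dhqb ccxvb wyzbo xjp wpc yfcd zcau ddyt bxfic cwlg kuj
Final line 13: ddyt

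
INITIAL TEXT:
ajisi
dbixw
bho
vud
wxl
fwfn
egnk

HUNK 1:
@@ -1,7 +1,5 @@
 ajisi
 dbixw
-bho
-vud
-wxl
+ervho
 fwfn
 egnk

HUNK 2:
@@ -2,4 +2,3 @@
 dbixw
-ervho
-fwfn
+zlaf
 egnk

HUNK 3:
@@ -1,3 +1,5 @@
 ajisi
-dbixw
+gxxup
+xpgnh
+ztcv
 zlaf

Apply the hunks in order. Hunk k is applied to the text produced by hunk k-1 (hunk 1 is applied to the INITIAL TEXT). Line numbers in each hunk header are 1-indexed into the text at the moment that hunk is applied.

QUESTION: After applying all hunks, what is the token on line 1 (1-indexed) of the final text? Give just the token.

Hunk 1: at line 1 remove [bho,vud,wxl] add [ervho] -> 5 lines: ajisi dbixw ervho fwfn egnk
Hunk 2: at line 2 remove [ervho,fwfn] add [zlaf] -> 4 lines: ajisi dbixw zlaf egnk
Hunk 3: at line 1 remove [dbixw] add [gxxup,xpgnh,ztcv] -> 6 lines: ajisi gxxup xpgnh ztcv zlaf egnk
Final line 1: ajisi

Answer: ajisi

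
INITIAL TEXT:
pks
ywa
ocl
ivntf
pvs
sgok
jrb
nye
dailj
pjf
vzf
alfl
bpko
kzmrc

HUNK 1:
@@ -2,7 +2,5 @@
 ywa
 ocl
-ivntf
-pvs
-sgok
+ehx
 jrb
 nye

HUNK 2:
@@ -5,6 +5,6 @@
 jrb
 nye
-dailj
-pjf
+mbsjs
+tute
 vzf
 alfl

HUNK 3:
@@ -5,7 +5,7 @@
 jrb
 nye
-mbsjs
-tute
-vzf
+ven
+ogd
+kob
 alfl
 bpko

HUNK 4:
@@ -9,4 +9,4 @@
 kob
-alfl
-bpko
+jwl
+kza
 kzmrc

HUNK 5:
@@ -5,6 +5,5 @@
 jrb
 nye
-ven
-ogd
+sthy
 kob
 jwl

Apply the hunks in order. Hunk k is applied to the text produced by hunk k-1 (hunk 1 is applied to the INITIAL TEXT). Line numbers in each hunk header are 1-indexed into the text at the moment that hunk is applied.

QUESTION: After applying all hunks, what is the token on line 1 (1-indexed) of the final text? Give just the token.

Hunk 1: at line 2 remove [ivntf,pvs,sgok] add [ehx] -> 12 lines: pks ywa ocl ehx jrb nye dailj pjf vzf alfl bpko kzmrc
Hunk 2: at line 5 remove [dailj,pjf] add [mbsjs,tute] -> 12 lines: pks ywa ocl ehx jrb nye mbsjs tute vzf alfl bpko kzmrc
Hunk 3: at line 5 remove [mbsjs,tute,vzf] add [ven,ogd,kob] -> 12 lines: pks ywa ocl ehx jrb nye ven ogd kob alfl bpko kzmrc
Hunk 4: at line 9 remove [alfl,bpko] add [jwl,kza] -> 12 lines: pks ywa ocl ehx jrb nye ven ogd kob jwl kza kzmrc
Hunk 5: at line 5 remove [ven,ogd] add [sthy] -> 11 lines: pks ywa ocl ehx jrb nye sthy kob jwl kza kzmrc
Final line 1: pks

Answer: pks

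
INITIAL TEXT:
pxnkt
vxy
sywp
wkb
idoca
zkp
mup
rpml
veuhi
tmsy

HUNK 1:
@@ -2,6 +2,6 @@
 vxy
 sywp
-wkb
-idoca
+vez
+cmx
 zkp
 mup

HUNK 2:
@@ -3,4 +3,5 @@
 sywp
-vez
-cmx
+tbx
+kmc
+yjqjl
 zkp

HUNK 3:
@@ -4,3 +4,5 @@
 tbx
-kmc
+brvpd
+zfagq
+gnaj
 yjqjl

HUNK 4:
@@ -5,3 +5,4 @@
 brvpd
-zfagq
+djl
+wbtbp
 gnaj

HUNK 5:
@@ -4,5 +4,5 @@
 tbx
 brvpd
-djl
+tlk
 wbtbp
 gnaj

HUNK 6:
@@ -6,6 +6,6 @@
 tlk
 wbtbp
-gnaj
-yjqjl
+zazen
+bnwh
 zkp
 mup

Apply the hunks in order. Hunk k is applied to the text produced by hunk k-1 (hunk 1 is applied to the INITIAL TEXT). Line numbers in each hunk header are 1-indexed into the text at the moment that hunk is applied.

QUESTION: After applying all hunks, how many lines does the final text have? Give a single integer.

Answer: 14

Derivation:
Hunk 1: at line 2 remove [wkb,idoca] add [vez,cmx] -> 10 lines: pxnkt vxy sywp vez cmx zkp mup rpml veuhi tmsy
Hunk 2: at line 3 remove [vez,cmx] add [tbx,kmc,yjqjl] -> 11 lines: pxnkt vxy sywp tbx kmc yjqjl zkp mup rpml veuhi tmsy
Hunk 3: at line 4 remove [kmc] add [brvpd,zfagq,gnaj] -> 13 lines: pxnkt vxy sywp tbx brvpd zfagq gnaj yjqjl zkp mup rpml veuhi tmsy
Hunk 4: at line 5 remove [zfagq] add [djl,wbtbp] -> 14 lines: pxnkt vxy sywp tbx brvpd djl wbtbp gnaj yjqjl zkp mup rpml veuhi tmsy
Hunk 5: at line 4 remove [djl] add [tlk] -> 14 lines: pxnkt vxy sywp tbx brvpd tlk wbtbp gnaj yjqjl zkp mup rpml veuhi tmsy
Hunk 6: at line 6 remove [gnaj,yjqjl] add [zazen,bnwh] -> 14 lines: pxnkt vxy sywp tbx brvpd tlk wbtbp zazen bnwh zkp mup rpml veuhi tmsy
Final line count: 14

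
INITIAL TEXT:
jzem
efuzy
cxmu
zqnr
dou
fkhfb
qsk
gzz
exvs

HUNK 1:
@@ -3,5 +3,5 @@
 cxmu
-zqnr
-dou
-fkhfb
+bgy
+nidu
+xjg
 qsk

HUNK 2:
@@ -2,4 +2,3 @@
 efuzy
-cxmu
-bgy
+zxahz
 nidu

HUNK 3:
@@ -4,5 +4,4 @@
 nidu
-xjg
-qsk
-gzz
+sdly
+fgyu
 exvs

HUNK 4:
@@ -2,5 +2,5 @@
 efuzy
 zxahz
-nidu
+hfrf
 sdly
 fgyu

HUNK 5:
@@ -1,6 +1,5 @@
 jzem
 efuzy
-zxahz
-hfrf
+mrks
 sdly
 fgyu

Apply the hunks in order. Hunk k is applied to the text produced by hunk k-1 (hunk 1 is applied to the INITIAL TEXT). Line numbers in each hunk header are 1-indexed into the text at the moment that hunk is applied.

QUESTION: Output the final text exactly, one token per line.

Hunk 1: at line 3 remove [zqnr,dou,fkhfb] add [bgy,nidu,xjg] -> 9 lines: jzem efuzy cxmu bgy nidu xjg qsk gzz exvs
Hunk 2: at line 2 remove [cxmu,bgy] add [zxahz] -> 8 lines: jzem efuzy zxahz nidu xjg qsk gzz exvs
Hunk 3: at line 4 remove [xjg,qsk,gzz] add [sdly,fgyu] -> 7 lines: jzem efuzy zxahz nidu sdly fgyu exvs
Hunk 4: at line 2 remove [nidu] add [hfrf] -> 7 lines: jzem efuzy zxahz hfrf sdly fgyu exvs
Hunk 5: at line 1 remove [zxahz,hfrf] add [mrks] -> 6 lines: jzem efuzy mrks sdly fgyu exvs

Answer: jzem
efuzy
mrks
sdly
fgyu
exvs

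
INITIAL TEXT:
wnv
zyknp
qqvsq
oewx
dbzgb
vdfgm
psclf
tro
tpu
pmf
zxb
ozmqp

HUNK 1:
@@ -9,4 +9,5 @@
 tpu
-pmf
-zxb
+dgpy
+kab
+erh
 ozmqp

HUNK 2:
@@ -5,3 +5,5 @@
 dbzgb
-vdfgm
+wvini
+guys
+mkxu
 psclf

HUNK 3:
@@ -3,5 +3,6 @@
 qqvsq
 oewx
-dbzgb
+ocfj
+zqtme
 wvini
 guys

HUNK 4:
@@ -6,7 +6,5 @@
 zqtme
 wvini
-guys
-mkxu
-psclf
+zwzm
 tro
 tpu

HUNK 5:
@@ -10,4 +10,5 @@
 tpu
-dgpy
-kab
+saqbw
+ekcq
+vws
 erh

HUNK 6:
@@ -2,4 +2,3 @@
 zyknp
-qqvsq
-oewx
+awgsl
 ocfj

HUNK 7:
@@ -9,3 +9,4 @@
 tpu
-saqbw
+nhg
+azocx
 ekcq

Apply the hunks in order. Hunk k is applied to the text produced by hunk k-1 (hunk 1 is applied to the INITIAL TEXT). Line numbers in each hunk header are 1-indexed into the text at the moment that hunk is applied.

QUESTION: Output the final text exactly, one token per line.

Hunk 1: at line 9 remove [pmf,zxb] add [dgpy,kab,erh] -> 13 lines: wnv zyknp qqvsq oewx dbzgb vdfgm psclf tro tpu dgpy kab erh ozmqp
Hunk 2: at line 5 remove [vdfgm] add [wvini,guys,mkxu] -> 15 lines: wnv zyknp qqvsq oewx dbzgb wvini guys mkxu psclf tro tpu dgpy kab erh ozmqp
Hunk 3: at line 3 remove [dbzgb] add [ocfj,zqtme] -> 16 lines: wnv zyknp qqvsq oewx ocfj zqtme wvini guys mkxu psclf tro tpu dgpy kab erh ozmqp
Hunk 4: at line 6 remove [guys,mkxu,psclf] add [zwzm] -> 14 lines: wnv zyknp qqvsq oewx ocfj zqtme wvini zwzm tro tpu dgpy kab erh ozmqp
Hunk 5: at line 10 remove [dgpy,kab] add [saqbw,ekcq,vws] -> 15 lines: wnv zyknp qqvsq oewx ocfj zqtme wvini zwzm tro tpu saqbw ekcq vws erh ozmqp
Hunk 6: at line 2 remove [qqvsq,oewx] add [awgsl] -> 14 lines: wnv zyknp awgsl ocfj zqtme wvini zwzm tro tpu saqbw ekcq vws erh ozmqp
Hunk 7: at line 9 remove [saqbw] add [nhg,azocx] -> 15 lines: wnv zyknp awgsl ocfj zqtme wvini zwzm tro tpu nhg azocx ekcq vws erh ozmqp

Answer: wnv
zyknp
awgsl
ocfj
zqtme
wvini
zwzm
tro
tpu
nhg
azocx
ekcq
vws
erh
ozmqp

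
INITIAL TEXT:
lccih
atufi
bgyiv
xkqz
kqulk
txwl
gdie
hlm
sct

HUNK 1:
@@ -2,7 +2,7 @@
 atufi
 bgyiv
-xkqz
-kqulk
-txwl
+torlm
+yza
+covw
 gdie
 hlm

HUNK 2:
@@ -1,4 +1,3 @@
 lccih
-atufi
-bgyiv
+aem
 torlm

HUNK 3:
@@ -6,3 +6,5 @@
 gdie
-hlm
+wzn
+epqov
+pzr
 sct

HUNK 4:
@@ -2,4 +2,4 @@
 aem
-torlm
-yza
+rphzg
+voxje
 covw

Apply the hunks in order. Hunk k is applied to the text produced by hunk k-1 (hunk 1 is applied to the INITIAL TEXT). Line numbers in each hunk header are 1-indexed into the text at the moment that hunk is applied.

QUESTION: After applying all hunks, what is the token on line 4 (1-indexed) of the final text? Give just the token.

Answer: voxje

Derivation:
Hunk 1: at line 2 remove [xkqz,kqulk,txwl] add [torlm,yza,covw] -> 9 lines: lccih atufi bgyiv torlm yza covw gdie hlm sct
Hunk 2: at line 1 remove [atufi,bgyiv] add [aem] -> 8 lines: lccih aem torlm yza covw gdie hlm sct
Hunk 3: at line 6 remove [hlm] add [wzn,epqov,pzr] -> 10 lines: lccih aem torlm yza covw gdie wzn epqov pzr sct
Hunk 4: at line 2 remove [torlm,yza] add [rphzg,voxje] -> 10 lines: lccih aem rphzg voxje covw gdie wzn epqov pzr sct
Final line 4: voxje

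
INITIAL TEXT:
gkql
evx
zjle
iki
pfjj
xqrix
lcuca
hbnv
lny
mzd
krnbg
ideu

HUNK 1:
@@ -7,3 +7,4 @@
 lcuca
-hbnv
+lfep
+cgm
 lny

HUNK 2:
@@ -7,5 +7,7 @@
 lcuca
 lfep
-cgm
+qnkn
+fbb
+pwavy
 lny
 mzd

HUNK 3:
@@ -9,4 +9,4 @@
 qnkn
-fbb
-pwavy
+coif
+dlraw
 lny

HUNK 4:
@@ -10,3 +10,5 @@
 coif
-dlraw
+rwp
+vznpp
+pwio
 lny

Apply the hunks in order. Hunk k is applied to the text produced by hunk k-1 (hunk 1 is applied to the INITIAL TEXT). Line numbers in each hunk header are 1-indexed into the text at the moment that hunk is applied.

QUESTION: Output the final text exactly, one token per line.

Answer: gkql
evx
zjle
iki
pfjj
xqrix
lcuca
lfep
qnkn
coif
rwp
vznpp
pwio
lny
mzd
krnbg
ideu

Derivation:
Hunk 1: at line 7 remove [hbnv] add [lfep,cgm] -> 13 lines: gkql evx zjle iki pfjj xqrix lcuca lfep cgm lny mzd krnbg ideu
Hunk 2: at line 7 remove [cgm] add [qnkn,fbb,pwavy] -> 15 lines: gkql evx zjle iki pfjj xqrix lcuca lfep qnkn fbb pwavy lny mzd krnbg ideu
Hunk 3: at line 9 remove [fbb,pwavy] add [coif,dlraw] -> 15 lines: gkql evx zjle iki pfjj xqrix lcuca lfep qnkn coif dlraw lny mzd krnbg ideu
Hunk 4: at line 10 remove [dlraw] add [rwp,vznpp,pwio] -> 17 lines: gkql evx zjle iki pfjj xqrix lcuca lfep qnkn coif rwp vznpp pwio lny mzd krnbg ideu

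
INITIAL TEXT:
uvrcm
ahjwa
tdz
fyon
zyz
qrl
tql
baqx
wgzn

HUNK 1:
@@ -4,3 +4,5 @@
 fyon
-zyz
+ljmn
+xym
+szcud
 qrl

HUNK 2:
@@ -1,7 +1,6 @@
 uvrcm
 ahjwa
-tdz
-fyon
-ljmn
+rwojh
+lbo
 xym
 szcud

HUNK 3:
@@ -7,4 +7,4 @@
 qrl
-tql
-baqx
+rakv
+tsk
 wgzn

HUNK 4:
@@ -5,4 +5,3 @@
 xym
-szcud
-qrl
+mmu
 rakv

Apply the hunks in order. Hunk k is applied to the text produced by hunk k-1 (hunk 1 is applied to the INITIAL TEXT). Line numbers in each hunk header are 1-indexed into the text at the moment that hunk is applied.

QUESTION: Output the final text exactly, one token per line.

Answer: uvrcm
ahjwa
rwojh
lbo
xym
mmu
rakv
tsk
wgzn

Derivation:
Hunk 1: at line 4 remove [zyz] add [ljmn,xym,szcud] -> 11 lines: uvrcm ahjwa tdz fyon ljmn xym szcud qrl tql baqx wgzn
Hunk 2: at line 1 remove [tdz,fyon,ljmn] add [rwojh,lbo] -> 10 lines: uvrcm ahjwa rwojh lbo xym szcud qrl tql baqx wgzn
Hunk 3: at line 7 remove [tql,baqx] add [rakv,tsk] -> 10 lines: uvrcm ahjwa rwojh lbo xym szcud qrl rakv tsk wgzn
Hunk 4: at line 5 remove [szcud,qrl] add [mmu] -> 9 lines: uvrcm ahjwa rwojh lbo xym mmu rakv tsk wgzn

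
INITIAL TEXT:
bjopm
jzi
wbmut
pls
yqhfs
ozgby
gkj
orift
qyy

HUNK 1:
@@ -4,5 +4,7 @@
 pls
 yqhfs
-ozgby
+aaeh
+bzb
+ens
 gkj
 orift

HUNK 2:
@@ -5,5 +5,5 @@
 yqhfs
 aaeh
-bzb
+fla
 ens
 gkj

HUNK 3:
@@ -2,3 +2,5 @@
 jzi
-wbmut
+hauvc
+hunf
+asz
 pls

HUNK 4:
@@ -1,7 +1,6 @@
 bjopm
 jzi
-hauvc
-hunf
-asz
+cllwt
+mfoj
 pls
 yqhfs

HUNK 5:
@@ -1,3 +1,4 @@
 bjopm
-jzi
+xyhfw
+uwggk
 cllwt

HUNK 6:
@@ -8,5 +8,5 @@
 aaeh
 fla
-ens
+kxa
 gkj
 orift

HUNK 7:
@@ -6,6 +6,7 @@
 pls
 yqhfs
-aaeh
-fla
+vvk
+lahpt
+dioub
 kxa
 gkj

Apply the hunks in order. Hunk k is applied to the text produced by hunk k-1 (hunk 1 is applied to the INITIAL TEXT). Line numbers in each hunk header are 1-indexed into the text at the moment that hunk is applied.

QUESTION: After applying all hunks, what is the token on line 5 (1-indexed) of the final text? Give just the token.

Hunk 1: at line 4 remove [ozgby] add [aaeh,bzb,ens] -> 11 lines: bjopm jzi wbmut pls yqhfs aaeh bzb ens gkj orift qyy
Hunk 2: at line 5 remove [bzb] add [fla] -> 11 lines: bjopm jzi wbmut pls yqhfs aaeh fla ens gkj orift qyy
Hunk 3: at line 2 remove [wbmut] add [hauvc,hunf,asz] -> 13 lines: bjopm jzi hauvc hunf asz pls yqhfs aaeh fla ens gkj orift qyy
Hunk 4: at line 1 remove [hauvc,hunf,asz] add [cllwt,mfoj] -> 12 lines: bjopm jzi cllwt mfoj pls yqhfs aaeh fla ens gkj orift qyy
Hunk 5: at line 1 remove [jzi] add [xyhfw,uwggk] -> 13 lines: bjopm xyhfw uwggk cllwt mfoj pls yqhfs aaeh fla ens gkj orift qyy
Hunk 6: at line 8 remove [ens] add [kxa] -> 13 lines: bjopm xyhfw uwggk cllwt mfoj pls yqhfs aaeh fla kxa gkj orift qyy
Hunk 7: at line 6 remove [aaeh,fla] add [vvk,lahpt,dioub] -> 14 lines: bjopm xyhfw uwggk cllwt mfoj pls yqhfs vvk lahpt dioub kxa gkj orift qyy
Final line 5: mfoj

Answer: mfoj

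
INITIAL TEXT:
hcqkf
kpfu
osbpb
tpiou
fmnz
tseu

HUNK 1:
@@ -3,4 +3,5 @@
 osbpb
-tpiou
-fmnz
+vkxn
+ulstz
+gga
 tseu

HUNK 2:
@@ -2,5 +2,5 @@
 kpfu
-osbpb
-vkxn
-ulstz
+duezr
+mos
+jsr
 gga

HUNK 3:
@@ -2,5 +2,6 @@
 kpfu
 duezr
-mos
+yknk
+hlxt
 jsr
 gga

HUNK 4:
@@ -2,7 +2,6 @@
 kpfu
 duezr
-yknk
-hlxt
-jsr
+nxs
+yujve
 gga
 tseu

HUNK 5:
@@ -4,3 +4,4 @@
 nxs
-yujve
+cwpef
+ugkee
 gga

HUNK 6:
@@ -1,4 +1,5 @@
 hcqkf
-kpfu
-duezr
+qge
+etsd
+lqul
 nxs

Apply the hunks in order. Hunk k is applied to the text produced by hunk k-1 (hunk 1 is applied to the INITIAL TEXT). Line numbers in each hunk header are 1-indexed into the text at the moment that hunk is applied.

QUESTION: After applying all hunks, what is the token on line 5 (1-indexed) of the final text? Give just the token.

Answer: nxs

Derivation:
Hunk 1: at line 3 remove [tpiou,fmnz] add [vkxn,ulstz,gga] -> 7 lines: hcqkf kpfu osbpb vkxn ulstz gga tseu
Hunk 2: at line 2 remove [osbpb,vkxn,ulstz] add [duezr,mos,jsr] -> 7 lines: hcqkf kpfu duezr mos jsr gga tseu
Hunk 3: at line 2 remove [mos] add [yknk,hlxt] -> 8 lines: hcqkf kpfu duezr yknk hlxt jsr gga tseu
Hunk 4: at line 2 remove [yknk,hlxt,jsr] add [nxs,yujve] -> 7 lines: hcqkf kpfu duezr nxs yujve gga tseu
Hunk 5: at line 4 remove [yujve] add [cwpef,ugkee] -> 8 lines: hcqkf kpfu duezr nxs cwpef ugkee gga tseu
Hunk 6: at line 1 remove [kpfu,duezr] add [qge,etsd,lqul] -> 9 lines: hcqkf qge etsd lqul nxs cwpef ugkee gga tseu
Final line 5: nxs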